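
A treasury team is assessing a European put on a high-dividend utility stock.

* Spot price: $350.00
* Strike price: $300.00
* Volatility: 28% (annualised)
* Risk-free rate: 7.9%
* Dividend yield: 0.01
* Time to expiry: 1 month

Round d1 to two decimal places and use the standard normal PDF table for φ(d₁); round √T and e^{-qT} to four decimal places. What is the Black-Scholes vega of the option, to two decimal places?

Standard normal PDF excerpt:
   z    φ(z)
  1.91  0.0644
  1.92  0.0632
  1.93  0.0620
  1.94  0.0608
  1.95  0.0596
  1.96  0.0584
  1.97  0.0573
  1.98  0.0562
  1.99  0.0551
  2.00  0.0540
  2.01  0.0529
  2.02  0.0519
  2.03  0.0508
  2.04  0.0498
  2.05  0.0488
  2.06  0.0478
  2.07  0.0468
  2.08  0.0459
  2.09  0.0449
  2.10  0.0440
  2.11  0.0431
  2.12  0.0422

T = 0.08333;  σ√T = 0.0808
d₁ = [ln(350/300) + (0.079 − 0.01 + ½·0.28²)·0.08333] / (σ√T) = (0.1542 + 0.0090) / 0.0808 = 2.0187 ⇒ 2.02
√T = √0.08333 = 0.2887
φ(d₁) = φ(2.02) = 0.0519
e^(−qT) = e^(−0.01·0.08333) = 0.9992
vega = S·e^(−qT)·φ(d₁)·√T = 350·0.9992·0.0519·0.2887 = 5.2400

5.24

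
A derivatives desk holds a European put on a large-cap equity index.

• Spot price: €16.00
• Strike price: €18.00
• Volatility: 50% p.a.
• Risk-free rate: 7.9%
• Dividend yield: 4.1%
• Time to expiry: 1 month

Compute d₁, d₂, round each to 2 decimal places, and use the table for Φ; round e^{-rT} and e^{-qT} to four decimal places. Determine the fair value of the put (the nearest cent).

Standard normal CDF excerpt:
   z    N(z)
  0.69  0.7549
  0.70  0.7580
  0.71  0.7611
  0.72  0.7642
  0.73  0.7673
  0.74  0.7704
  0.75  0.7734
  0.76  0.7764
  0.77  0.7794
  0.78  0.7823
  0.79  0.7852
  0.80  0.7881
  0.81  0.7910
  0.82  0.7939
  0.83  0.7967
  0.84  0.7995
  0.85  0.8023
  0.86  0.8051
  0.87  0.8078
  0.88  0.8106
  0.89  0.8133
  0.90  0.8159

T = 0.08333;  σ√T = 0.1443
ln(S/K) + (r − q + σ²/2)T = ln(16/18) + (0.079 − 0.041 + 0.5²/2)·0.08333 = -0.1178 + 0.0136 = -0.1042
d₁ = -0.1042 / 0.1443 = -0.7219 which rounds to -0.72
d₂ = d₁ − σ√T = -0.7219 − 0.1443 = -0.8663 which rounds to -0.87
exp(−qT) = exp(−0.041·0.08333) = 0.9966;  exp(−rT) = exp(−0.079·0.08333) = 0.9934
P = 18·0.9934·N(0.87) − 16·0.9966·N(0.72) = 18·0.9934·0.8078 − 16·0.9966·0.7642 = 14.4444 − 12.1856 = 2.2588

€2.26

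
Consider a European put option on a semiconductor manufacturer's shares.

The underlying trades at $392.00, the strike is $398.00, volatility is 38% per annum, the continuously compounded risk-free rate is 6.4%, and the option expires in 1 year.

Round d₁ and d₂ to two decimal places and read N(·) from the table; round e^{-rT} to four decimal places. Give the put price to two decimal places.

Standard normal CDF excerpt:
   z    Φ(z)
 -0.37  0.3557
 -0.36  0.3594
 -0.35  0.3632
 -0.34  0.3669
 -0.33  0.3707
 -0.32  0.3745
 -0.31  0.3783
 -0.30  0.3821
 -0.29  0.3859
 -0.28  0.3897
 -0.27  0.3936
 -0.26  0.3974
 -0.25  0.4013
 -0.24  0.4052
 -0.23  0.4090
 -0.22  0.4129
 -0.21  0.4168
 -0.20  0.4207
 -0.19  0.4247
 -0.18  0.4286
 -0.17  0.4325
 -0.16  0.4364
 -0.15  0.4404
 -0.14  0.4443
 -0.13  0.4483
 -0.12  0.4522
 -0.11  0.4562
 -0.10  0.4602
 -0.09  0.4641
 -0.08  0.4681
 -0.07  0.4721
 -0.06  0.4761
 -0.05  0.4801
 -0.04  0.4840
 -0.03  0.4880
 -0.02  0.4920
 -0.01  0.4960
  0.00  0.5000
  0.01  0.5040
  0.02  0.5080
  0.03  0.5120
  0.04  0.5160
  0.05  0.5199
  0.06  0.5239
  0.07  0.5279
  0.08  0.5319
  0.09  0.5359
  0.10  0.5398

$48.78

σ√T = 0.38 × 1.0000 = 0.3800
ln(S/K) + (r + σ²/2)T = ln(392/398) + (0.064 + 0.38²/2)·1 = -0.0152 + 0.1362 = 0.1210
d₁ = 0.1210 / 0.3800 = 0.3184 ≈ 0.32
d₂ = d₁ − σ√T = 0.3184 − 0.3800 = -0.0616 ≈ -0.06
exp(−rT) = exp(−0.064·1) = 0.9380
N(−d₂) = N(0.06) = 0.5239;  N(−d₁) = N(-0.32) = 0.3745
P = 398·0.9380·0.5239 − 392·0.3745 = 195.5844 − 146.8040 = 48.7804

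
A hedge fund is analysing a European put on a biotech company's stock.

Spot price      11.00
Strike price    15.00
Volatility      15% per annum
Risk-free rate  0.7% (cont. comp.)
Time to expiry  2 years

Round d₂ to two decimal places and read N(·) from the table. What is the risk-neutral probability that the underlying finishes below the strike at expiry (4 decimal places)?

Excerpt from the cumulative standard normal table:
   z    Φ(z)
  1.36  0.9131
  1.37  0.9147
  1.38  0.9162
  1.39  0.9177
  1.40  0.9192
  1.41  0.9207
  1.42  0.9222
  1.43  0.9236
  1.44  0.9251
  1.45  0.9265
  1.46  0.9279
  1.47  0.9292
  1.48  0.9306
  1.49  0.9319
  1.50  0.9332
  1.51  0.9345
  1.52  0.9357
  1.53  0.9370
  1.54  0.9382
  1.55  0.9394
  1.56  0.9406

σ√T = 0.15·√2 = 0.2121
d₁ = [ln(11/15) + (0.007 + ½·0.15²)·2] / (σ√T) = (-0.3102 + 0.0365) / 0.2121 = -1.2900 which rounds to -1.29
d₂ = -1.2900 − 0.2121 = -1.5022 which rounds to -1.50
Pr(exercise) under Q = N(−d₂) = N(1.50) = 0.9332

0.9332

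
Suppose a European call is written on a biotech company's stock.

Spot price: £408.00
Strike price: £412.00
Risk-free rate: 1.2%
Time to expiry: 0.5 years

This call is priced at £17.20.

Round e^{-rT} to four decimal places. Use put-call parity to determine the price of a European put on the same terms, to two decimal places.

£18.73

e^(−rT) = e^(−0.012·0.5) = 0.9940
Put-call parity: C − P = S − K·e^(−rT) = 408 − 412·0.9940 = 408 − 409.5280 = -1.5280
P = C − (C − P) = 17.20 − (-1.5280) = 18.7280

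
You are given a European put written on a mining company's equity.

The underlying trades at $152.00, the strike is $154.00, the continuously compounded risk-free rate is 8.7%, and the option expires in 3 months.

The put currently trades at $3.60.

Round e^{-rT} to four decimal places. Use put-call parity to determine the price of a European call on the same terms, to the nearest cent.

exp(−rT) = exp(−0.087·0.25) = 0.9785
Put-call parity: C − P = S − K·e^(−rT) = 152 − 154·0.9785 = 152 − 150.6890 = 1.3110
C = P + (C − P) = 3.60 + (1.3110) = 4.9110

$4.91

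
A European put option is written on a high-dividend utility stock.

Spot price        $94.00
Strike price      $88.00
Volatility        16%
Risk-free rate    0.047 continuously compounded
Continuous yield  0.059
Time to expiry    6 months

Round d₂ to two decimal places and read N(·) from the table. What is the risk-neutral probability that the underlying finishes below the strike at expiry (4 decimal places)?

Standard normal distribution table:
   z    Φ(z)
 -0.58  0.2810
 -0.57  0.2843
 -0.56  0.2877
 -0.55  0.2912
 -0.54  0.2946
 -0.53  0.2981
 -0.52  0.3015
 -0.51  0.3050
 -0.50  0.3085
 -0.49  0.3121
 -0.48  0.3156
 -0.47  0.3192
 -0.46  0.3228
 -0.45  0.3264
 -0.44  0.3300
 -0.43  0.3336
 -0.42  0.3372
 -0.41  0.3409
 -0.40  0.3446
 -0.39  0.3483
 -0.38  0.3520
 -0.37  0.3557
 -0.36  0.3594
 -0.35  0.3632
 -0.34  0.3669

0.3192

σ√T = 0.16·√0.5 = 0.1131
ln(S/K) + (r − q + σ²/2)T = ln(94/88) + (0.047 − 0.059 + 0.16²/2)·0.5 = 0.0660 + 0.0004 = 0.0664
d₁ = 0.0664 / 0.1131 = 0.5865 → 0.59
d₂ = d₁ − σ√T = 0.5865 − 0.1131 = 0.4734 → 0.47
Pr(exercise) under Q = N(−d₂) = N(-0.47) = 0.3192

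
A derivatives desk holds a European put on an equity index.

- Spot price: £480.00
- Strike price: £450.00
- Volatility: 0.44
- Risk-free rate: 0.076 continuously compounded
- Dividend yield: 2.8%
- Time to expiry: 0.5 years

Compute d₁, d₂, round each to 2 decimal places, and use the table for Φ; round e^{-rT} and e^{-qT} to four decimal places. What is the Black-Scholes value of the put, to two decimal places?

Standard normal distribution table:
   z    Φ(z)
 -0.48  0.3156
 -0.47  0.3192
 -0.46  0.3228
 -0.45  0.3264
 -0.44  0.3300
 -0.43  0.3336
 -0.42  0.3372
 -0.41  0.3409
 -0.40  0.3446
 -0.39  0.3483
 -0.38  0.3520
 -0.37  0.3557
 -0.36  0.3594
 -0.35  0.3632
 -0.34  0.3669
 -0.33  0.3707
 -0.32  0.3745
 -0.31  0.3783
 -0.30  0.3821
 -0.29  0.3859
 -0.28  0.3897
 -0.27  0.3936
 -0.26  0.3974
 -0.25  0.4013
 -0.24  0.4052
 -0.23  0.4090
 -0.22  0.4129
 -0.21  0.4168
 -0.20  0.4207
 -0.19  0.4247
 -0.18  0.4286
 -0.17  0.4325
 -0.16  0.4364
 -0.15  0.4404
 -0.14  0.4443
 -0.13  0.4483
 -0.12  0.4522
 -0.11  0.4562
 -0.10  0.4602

σ√T = 0.44 × 0.7071 = 0.3111
ln(S/K) + (r − q + σ²/2)T = ln(480/450) + (0.076 − 0.028 + 0.44²/2)·0.5 = 0.0645 + 0.0724 = 0.1369
d₁ = 0.1369 / 0.3111 = 0.4401 which rounds to 0.44
d₂ = d₁ − σ√T = 0.4401 − 0.3111 = 0.1290 which rounds to 0.13
e^(−qT) = e^(−0.028·0.5) = 0.9861;  e^(−rT) = e^(−0.076·0.5) = 0.9627
N(−d₂) = N(-0.13) = 0.4483;  N(−d₁) = N(-0.44) = 0.3300
P = 450·0.9627·0.4483 − 480·0.9861·0.3300 = 194.2103 − 156.1982 = 38.0120

£38.01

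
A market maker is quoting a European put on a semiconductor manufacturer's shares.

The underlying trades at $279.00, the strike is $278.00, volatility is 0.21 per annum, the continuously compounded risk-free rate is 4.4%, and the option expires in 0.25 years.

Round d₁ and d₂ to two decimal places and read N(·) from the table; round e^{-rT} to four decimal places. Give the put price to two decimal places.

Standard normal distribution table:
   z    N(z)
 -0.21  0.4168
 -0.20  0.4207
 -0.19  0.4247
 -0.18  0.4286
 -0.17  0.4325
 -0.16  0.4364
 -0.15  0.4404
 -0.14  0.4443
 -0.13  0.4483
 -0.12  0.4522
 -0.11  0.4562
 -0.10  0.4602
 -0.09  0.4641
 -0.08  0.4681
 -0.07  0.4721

σ√T = 0.21·√0.25 = 0.1050
ln(S/K) + (r + σ²/2)T = ln(279/278) + (0.044 + 0.21²/2)·0.25 = 0.0036 + 0.0165 = 0.0201
d₁ = 0.0201 / 0.1050 = 0.1915 → 0.19
d₂ = d₁ − σ√T = 0.1915 − 0.1050 = 0.0865 → 0.09
e^(−rT) = e^(−0.044·0.25) = 0.9891
N(−d₂) = N(-0.09) = 0.4641;  N(−d₁) = N(-0.19) = 0.4247
P = 278·0.9891·0.4641 − 279·0.4247 = 127.6135 − 118.4913 = 9.1222

$9.12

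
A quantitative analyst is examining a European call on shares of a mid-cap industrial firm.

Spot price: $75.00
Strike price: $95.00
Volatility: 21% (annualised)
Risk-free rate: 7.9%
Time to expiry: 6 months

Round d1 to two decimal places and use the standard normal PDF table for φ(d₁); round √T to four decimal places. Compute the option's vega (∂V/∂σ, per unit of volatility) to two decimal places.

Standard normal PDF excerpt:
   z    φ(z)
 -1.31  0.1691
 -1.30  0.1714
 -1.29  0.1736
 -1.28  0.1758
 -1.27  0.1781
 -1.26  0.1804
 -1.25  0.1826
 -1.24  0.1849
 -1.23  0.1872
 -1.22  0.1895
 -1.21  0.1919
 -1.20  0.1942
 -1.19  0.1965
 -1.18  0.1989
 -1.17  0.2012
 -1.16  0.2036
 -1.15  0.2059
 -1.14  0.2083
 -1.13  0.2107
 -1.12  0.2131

T = 0.5;  σ√T = 0.1485
ln(S/K) + (r + σ²/2)T = ln(75/95) + (0.079 + 0.21²/2)·0.5 = -0.2364 + 0.0505 = -0.1859
d₁ = -0.1859 / 0.1485 = -1.2517 ≈ -1.25
√T = √0.5 = 0.7071
φ(d₁) = φ(-1.25) = 0.1826
vega = S·φ(d₁)·√T = 75·0.1826·0.7071 = 9.6837

9.68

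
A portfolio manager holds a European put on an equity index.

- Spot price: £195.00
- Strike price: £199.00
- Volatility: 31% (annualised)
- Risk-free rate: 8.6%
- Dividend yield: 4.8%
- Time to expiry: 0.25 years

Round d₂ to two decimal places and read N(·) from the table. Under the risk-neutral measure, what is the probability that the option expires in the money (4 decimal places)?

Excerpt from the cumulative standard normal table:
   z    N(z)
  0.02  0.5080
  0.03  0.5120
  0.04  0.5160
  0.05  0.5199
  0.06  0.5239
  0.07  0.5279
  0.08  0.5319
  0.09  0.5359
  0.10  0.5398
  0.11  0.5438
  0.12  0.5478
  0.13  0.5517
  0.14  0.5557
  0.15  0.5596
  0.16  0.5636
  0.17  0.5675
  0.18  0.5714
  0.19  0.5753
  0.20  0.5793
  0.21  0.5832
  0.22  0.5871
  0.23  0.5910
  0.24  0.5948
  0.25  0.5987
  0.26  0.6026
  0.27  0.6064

0.5596

T = 0.25;  σ√T = 0.1550
d₁ = [ln(195/199) + (0.086 − 0.048 + ½·0.31²)·0.25] / (σ√T) = (-0.0203 + 0.0215) / 0.1550 = 0.0078 which rounds to 0.01
d₂ = 0.0078 − 0.1550 = -0.1472 which rounds to -0.15
Pr(exercise) under Q = N(−d₂) = N(0.15) = 0.5596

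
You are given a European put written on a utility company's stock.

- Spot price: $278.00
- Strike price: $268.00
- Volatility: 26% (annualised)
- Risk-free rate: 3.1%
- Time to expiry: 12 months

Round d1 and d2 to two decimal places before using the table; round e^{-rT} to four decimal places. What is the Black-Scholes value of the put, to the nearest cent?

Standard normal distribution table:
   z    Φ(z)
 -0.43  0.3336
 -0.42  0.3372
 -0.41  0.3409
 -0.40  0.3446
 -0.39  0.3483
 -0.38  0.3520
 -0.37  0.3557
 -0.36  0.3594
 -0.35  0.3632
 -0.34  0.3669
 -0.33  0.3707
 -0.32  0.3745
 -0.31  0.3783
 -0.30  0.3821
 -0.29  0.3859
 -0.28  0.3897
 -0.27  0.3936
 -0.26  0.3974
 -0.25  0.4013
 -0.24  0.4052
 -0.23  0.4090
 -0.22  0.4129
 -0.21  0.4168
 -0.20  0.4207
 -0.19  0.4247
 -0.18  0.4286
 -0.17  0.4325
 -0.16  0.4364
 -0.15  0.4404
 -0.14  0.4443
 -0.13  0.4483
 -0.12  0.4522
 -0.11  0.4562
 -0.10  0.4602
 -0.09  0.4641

$19.65

σ√T = 0.26 × 1.0000 = 0.2600
ln(S/K) + (r + σ²/2)T = ln(278/268) + (0.031 + 0.26²/2)·1 = 0.0366 + 0.0648 = 0.1014
d₁ = 0.1014 / 0.2600 = 0.3901 ⇒ 0.39
d₂ = d₁ − σ√T = 0.3901 − 0.2600 = 0.1301 ⇒ 0.13
exp(−rT) = exp(−0.031·1) = 0.9695
N(−d₂) = N(-0.13) = 0.4483;  N(−d₁) = N(-0.39) = 0.3483
P = 268·0.9695·0.4483 − 278·0.3483 = 116.4800 − 96.8274 = 19.6526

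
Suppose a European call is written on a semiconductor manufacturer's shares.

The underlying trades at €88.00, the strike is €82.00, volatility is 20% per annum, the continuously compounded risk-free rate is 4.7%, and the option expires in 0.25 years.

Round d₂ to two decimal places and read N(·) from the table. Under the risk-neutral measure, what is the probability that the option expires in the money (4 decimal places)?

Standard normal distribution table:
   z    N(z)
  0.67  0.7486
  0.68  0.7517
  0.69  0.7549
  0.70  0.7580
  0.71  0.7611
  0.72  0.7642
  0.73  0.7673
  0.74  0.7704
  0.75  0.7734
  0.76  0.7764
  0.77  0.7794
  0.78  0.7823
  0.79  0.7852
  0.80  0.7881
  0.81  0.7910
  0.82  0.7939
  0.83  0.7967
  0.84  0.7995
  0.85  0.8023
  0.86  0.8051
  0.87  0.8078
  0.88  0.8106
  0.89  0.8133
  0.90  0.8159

0.7794

σ√T = 0.2·√0.25 = 0.1000
d₁ = [ln(88/82) + (0.047 + ½·0.2²)·0.25] / (σ√T) = (0.0706 + 0.0168) / 0.1000 = 0.8737 → 0.87
d₂ = 0.8737 − 0.1000 = 0.7737 → 0.77
Risk-neutral Pr[S_T > K] = N(d₂) = N(0.77) = 0.7794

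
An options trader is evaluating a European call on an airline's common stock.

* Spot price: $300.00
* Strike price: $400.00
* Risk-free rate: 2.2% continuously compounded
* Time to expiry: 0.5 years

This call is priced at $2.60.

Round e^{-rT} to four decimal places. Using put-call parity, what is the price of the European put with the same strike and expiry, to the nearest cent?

e^(−rT) = e^(−0.022·0.5) = 0.9891
Put-call parity: C − P = S − K·e^(−rT) = 300 − 400·0.9891 = 300 − 395.6400 = -95.6400
P = C − (C − P) = 2.60 − (-95.6400) = 98.2400

$98.24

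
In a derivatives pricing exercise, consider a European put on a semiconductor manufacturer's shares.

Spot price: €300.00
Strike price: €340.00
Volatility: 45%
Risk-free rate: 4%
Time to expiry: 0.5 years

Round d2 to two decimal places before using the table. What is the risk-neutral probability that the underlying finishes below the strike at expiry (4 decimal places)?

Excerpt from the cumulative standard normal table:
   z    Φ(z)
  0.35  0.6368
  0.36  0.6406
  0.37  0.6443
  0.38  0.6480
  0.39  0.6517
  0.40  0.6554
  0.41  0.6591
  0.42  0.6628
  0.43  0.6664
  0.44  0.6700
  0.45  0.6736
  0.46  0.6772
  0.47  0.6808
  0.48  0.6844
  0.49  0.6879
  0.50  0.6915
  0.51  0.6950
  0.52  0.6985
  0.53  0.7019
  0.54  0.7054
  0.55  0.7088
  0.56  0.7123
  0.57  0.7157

σ√T = 0.45·√0.5 = 0.3182
d₁ = [ln(300/340) + (0.04 + 0.45²/2)·0.5] / 0.3182 = [-0.1252 + 0.0706] / 0.3182 = -0.1714 → -0.17
d₂ = d₁ − σ√T = -0.1714 − 0.3182 = -0.4896 → -0.49
Risk-neutral Pr[S_T < K] = N(−d₂) = N(0.49) = 0.6879

0.6879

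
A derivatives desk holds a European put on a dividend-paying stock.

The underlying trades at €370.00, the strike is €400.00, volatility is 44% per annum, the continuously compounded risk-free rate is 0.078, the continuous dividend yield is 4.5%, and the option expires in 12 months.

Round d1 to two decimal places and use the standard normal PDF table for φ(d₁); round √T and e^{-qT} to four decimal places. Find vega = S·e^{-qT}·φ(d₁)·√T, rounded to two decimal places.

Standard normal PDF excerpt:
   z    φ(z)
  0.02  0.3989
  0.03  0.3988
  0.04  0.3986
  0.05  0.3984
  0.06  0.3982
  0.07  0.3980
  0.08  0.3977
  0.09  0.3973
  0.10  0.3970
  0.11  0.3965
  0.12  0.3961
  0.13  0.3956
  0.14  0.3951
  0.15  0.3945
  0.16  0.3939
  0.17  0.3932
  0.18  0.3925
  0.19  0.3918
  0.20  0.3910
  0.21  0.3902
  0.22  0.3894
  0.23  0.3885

140.11

σ√T = 0.44·√1 = 0.4400
ln(S/K) + (r − q + σ²/2)T = ln(370/400) + (0.078 − 0.045 + 0.44²/2)·1 = -0.0780 + 0.1298 = 0.0518
d₁ = 0.0518 / 0.4400 = 0.1178 ≈ 0.12
√T = √1 = 1.0000
φ(d₁) = φ(0.12) = 0.3961
exp(−qT) = exp(−0.045·1) = 0.9560
vega = S·exp(−qT)·φ(d₁)·√T = 370·0.9560·0.3961·1.0000 = 140.1085
(The call has the same vega.)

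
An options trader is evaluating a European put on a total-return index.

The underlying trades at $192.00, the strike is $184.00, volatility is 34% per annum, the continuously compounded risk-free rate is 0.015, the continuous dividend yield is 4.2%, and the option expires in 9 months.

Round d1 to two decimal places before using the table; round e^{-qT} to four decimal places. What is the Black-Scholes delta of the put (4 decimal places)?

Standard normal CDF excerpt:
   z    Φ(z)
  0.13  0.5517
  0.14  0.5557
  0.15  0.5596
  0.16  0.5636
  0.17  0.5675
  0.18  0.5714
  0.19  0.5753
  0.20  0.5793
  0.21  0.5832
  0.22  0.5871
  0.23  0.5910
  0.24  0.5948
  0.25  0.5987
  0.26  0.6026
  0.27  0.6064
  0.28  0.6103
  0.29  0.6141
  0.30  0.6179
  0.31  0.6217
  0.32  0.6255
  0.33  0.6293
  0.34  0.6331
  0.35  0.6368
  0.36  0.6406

σ√T = 0.34 × 0.8660 = 0.2944
ln(S/K) + (r − q + σ²/2)T = ln(192/184) + (0.015 − 0.042 + 0.34²/2)·0.75 = 0.0426 + 0.0231 = 0.0657
d₁ = 0.0657 / 0.2944 = 0.2230 ⇒ 0.22
N(d₁) = N(0.22) = 0.5871
Δ_put = e^(−qT)·(N(d₁) − 1) = 0.9690·(0.5871 − 1) = -0.4001

-0.4001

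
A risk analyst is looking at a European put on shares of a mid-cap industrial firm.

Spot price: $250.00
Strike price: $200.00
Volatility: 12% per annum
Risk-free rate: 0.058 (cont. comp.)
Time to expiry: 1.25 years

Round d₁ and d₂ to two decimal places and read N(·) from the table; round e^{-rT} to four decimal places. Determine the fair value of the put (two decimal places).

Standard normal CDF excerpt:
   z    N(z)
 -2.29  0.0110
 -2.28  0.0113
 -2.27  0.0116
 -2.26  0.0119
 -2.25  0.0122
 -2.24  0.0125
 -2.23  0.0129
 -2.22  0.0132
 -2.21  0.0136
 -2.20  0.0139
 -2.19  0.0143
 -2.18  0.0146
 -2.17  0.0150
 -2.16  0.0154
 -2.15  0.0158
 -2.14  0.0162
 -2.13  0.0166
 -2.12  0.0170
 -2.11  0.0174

$0.11

σ√T = 0.12·√1.25 = 0.1342
d₁ = [ln(250/200) + (0.058 + 0.12²/2)·1.25] / 0.1342 = [0.2231 + 0.0815] / 0.1342 = 2.2707 ⇒ 2.27
d₂ = d₁ − σ√T = 2.2707 − 0.1342 = 2.1365 ⇒ 2.14
exp(−rT) = exp(−0.058·1.25) = 0.9301
N(−d₂) = N(-2.14) = 0.0162;  N(−d₁) = N(-2.27) = 0.0116
P = 200·0.9301·0.0162 − 250·0.0116 = 3.0135 − 2.9000 = 0.1135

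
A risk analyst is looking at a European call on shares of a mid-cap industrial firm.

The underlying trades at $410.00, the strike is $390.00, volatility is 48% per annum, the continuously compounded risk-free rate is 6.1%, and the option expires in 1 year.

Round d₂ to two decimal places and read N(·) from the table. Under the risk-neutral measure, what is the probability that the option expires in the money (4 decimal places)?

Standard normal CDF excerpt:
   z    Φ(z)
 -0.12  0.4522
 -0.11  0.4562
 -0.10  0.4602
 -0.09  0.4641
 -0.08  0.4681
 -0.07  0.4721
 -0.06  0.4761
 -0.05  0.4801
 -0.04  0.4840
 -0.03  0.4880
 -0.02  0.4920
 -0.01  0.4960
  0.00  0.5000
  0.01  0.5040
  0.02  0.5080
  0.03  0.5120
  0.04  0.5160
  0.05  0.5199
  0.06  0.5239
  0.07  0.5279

0.4960

σ√T = 0.48·√1 = 0.4800
d₁ = [ln(410/390) + (0.061 + ½·0.48²)·1] / (σ√T) = (0.0500 + 0.1762) / 0.4800 = 0.4713 which rounds to 0.47
d₂ = 0.4713 − 0.4800 = -0.0087 which rounds to -0.01
Risk-neutral Pr[S_T > K] = N(d₂) = N(-0.01) = 0.4960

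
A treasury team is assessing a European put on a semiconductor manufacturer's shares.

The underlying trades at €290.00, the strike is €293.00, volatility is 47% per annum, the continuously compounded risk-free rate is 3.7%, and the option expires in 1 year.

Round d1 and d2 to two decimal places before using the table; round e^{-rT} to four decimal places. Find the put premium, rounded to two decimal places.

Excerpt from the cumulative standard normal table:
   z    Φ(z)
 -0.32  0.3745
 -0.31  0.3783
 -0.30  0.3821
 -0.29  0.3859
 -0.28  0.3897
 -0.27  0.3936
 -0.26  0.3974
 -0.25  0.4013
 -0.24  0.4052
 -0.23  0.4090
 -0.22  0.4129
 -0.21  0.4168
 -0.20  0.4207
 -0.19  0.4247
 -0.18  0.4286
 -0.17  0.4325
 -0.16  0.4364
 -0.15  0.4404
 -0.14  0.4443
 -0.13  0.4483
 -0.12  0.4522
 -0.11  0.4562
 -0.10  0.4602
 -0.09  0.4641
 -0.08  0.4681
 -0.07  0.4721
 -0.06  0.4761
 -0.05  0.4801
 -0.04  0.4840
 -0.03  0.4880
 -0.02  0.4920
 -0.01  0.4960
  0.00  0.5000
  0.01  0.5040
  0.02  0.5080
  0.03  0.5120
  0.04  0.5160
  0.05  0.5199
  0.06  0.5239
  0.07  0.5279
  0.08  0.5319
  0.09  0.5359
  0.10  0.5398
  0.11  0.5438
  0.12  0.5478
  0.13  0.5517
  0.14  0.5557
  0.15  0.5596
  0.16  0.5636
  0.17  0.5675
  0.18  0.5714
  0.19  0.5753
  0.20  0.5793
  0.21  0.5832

σ√T = 0.47·√1 = 0.4700
d₁ = [ln(290/293) + (0.037 + ½·0.47²)·1] / (σ√T) = (-0.0103 + 0.1474) / 0.4700 = 0.2918 ≈ 0.29
d₂ = 0.2918 − 0.4700 = -0.1782 ≈ -0.18
exp(−rT) = exp(−0.037·1) = 0.9637
N(−d₂) = N(0.18) = 0.5714;  N(−d₁) = N(-0.29) = 0.3859
P = 293·0.9637·0.5714 − 290·0.3859 = 161.3428 − 111.9110 = 49.4318

€49.43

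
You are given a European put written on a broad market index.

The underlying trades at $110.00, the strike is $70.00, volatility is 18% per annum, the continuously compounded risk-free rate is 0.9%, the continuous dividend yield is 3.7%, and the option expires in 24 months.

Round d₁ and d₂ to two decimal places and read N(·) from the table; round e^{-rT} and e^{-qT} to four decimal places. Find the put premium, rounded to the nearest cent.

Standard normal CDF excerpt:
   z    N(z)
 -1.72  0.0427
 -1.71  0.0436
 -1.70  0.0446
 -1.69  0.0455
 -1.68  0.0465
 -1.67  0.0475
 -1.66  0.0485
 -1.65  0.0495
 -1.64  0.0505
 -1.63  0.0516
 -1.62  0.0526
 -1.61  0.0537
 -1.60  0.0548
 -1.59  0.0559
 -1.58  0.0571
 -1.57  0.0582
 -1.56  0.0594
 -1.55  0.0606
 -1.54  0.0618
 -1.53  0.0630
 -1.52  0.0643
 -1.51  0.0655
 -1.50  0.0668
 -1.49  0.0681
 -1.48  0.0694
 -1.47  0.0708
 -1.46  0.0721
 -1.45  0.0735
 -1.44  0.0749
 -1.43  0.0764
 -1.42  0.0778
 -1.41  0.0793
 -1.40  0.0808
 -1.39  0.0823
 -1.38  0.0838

$0.50

σ√T = 0.18 × 1.4142 = 0.2546
d₁ = [ln(110/70) + (0.009 − 0.037 + ½·0.18²)·2] / (σ√T) = (0.4520 − 0.0236) / 0.2546 = 1.6829 which rounds to 1.68
d₂ = 1.6829 − 0.2546 = 1.4283 which rounds to 1.43
exp(−qT) = exp(−0.037·2) = 0.9287;  exp(−rT) = exp(−0.009·2) = 0.9822
P = 70·0.9822·N(-1.43) − 110·0.9287·N(-1.68) = 70·0.9822·0.0764 − 110·0.9287·0.0465 = 5.2528 − 4.7503 = 0.5025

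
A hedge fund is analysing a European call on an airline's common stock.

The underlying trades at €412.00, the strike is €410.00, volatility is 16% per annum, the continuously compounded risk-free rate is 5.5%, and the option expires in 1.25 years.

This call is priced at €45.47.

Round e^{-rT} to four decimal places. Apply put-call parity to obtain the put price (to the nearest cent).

€16.25

exp(−rT) = exp(−0.055·1.25) = 0.9336
Put-call parity: C − P = S − K·e^(−rT) = 412 − 410·0.9336 = 412 − 382.7760 = 29.2240
P = C − (C − P) = 45.47 − (29.2240) = 16.2460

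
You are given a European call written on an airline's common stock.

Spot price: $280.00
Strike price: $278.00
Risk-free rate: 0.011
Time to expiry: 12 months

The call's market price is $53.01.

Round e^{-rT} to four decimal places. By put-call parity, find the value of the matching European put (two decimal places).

$47.98

exp(−rT) = exp(−0.011·1) = 0.9891
Put-call parity: C − P = S − K·e^(−rT) = 280 − 278·0.9891 = 280 − 274.9698 = 5.0302
P = C − (C − P) = 53.01 − (5.0302) = 47.9798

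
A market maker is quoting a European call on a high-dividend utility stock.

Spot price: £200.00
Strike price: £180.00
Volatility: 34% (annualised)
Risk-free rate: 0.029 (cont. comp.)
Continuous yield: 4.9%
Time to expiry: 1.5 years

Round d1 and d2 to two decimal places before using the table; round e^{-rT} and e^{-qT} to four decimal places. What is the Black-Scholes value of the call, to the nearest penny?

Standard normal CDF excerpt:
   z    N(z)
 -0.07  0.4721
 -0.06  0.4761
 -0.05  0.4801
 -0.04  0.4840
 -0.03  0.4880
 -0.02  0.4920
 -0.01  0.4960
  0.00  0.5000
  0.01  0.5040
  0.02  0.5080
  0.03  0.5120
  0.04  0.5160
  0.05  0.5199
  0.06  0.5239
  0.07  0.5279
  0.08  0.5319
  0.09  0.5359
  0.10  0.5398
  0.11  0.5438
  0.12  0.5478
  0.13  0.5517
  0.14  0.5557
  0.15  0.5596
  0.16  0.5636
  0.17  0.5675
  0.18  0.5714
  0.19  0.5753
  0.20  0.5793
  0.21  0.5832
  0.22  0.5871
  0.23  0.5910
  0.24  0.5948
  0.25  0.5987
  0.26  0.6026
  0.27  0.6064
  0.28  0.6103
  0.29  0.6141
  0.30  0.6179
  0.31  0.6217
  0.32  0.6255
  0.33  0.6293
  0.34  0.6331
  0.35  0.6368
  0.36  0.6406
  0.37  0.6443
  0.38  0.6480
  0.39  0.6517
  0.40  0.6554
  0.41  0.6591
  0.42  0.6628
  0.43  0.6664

σ√T = 0.34 × 1.2247 = 0.4164
d₁ = [ln(200/180) + (0.029 − 0.049 + 0.34²/2)·1.5] / 0.4164 = [0.1054 + 0.0567] / 0.4164 = 0.3892 ⇒ 0.39
d₂ = d₁ − σ√T = 0.3892 − 0.4164 = -0.0272 ⇒ -0.03
exp(−qT) = exp(−0.049·1.5) = 0.9291;  exp(−rT) = exp(−0.029·1.5) = 0.9574
C = 200·0.9291·N(0.39) − 180·0.9574·N(-0.03) = 200·0.9291·0.6517 − 180·0.9574·0.4880 = 121.0989 − 84.0980 = 37.0009

£37.00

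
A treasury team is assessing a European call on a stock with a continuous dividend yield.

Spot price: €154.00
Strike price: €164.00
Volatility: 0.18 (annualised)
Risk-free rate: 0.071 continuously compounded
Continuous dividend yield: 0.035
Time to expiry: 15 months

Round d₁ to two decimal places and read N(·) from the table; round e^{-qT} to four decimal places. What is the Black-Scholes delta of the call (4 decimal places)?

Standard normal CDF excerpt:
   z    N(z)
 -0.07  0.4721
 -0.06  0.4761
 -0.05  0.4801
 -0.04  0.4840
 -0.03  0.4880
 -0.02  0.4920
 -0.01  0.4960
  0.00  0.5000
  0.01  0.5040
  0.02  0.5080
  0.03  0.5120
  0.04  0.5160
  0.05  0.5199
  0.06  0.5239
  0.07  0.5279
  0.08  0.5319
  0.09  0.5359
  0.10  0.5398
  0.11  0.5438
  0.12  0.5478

0.4824

σ√T = 0.18·√1.25 = 0.2012
d₁ = [ln(154/164) + (0.071 − 0.035 + 0.18²/2)·1.25] / 0.2012 = [-0.0629 + 0.0652] / 0.2012 = 0.0116 ≈ 0.01
N(d₁) = N(0.01) = 0.5040
Δ_call = exp(−qT)·N(d₁) = 0.9572·0.5040 = 0.4824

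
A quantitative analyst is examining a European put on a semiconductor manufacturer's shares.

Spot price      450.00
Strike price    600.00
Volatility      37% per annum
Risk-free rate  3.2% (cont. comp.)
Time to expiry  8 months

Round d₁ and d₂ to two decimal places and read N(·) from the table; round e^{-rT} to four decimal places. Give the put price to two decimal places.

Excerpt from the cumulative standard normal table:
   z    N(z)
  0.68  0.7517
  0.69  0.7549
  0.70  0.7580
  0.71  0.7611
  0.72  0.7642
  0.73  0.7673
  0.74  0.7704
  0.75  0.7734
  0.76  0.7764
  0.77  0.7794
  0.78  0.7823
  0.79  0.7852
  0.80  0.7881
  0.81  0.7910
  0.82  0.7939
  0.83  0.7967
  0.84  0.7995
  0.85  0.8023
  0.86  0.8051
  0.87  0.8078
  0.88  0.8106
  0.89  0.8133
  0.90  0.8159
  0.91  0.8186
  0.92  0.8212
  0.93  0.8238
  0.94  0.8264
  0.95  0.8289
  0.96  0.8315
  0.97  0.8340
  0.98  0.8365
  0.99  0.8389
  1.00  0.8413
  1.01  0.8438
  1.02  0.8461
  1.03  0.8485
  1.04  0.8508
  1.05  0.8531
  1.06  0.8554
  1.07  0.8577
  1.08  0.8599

σ√T = 0.37 × 0.8165 = 0.3021
d₁ = [ln(450/600) + (0.032 + 0.37²/2)·0.6667] / 0.3021 = [-0.2877 + 0.0670] / 0.3021 = -0.7306 → -0.73
d₂ = d₁ − σ√T = -0.7306 − 0.3021 = -1.0327 → -1.03
exp(−rT) = exp(−0.032·0.6667) = 0.9789
P = 600·0.9789·N(1.03) − 450·N(0.73) = 600·0.9789·0.8485 − 450·0.7673 = 498.3580 − 345.2850 = 153.0730

153.07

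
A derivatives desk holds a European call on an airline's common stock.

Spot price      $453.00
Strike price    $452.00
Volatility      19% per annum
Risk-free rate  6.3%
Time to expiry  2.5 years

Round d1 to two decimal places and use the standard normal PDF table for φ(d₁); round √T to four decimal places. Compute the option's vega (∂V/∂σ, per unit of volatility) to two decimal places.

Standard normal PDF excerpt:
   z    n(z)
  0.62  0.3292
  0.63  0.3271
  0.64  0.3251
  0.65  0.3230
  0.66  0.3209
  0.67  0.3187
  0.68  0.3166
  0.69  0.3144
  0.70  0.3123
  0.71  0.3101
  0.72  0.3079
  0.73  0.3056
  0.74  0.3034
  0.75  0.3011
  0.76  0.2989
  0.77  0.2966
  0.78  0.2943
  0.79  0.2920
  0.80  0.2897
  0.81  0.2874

σ√T = 0.19·√2.5 = 0.3004
d₁ = [ln(453/452) + (0.063 + 0.19²/2)·2.5] / 0.3004 = [0.0022 + 0.2026] / 0.3004 = 0.6818 which rounds to 0.68
√T = √2.5 = 1.5811
φ(d₁) = φ(0.68) = 0.3166
vega = S·φ(d₁)·√T = 453·0.3166·1.5811 = 226.7610
(Vega is the same for a European call and put with the same parameters.)

226.76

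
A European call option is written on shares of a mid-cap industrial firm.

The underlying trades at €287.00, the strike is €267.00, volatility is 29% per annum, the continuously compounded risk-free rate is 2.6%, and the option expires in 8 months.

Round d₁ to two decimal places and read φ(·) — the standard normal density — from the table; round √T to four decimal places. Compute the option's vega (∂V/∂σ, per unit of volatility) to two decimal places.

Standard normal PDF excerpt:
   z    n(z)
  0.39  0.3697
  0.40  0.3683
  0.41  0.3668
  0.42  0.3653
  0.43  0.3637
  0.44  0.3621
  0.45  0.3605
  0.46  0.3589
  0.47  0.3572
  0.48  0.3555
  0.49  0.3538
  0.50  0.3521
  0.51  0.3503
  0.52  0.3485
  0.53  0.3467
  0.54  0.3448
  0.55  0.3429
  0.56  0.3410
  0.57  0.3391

σ√T = 0.29·√0.6667 = 0.2368
ln(S/K) + (r + σ²/2)T = ln(287/267) + (0.026 + 0.29²/2)·0.6667 = 0.0722 + 0.0454 = 0.1176
d₁ = 0.1176 / 0.2368 = 0.4967 ⇒ 0.50
√T = √0.6667 = 0.8165
φ(d₁) = φ(0.50) = 0.3521
vega = S·φ(d₁)·√T = 287·0.3521·0.8165 = 82.5095

82.51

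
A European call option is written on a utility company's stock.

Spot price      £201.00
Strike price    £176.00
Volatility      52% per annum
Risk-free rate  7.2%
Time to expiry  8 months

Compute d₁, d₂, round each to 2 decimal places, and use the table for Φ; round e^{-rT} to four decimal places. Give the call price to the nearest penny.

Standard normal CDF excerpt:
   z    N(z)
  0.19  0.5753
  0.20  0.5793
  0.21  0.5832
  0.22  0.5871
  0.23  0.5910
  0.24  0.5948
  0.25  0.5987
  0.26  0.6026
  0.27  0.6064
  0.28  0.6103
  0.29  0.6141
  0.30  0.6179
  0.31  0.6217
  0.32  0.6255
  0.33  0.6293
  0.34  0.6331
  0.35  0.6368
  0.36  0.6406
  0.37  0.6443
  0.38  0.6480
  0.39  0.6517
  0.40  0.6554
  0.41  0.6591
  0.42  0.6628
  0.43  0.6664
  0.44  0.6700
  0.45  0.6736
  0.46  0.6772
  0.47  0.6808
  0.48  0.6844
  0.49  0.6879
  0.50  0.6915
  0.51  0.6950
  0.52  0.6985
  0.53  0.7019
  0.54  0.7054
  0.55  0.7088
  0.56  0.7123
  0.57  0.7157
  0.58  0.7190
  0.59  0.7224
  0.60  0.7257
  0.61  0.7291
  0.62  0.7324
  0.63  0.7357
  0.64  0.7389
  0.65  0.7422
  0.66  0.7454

£50.69

σ√T = 0.52 × 0.8165 = 0.4246
d₁ = [ln(201/176) + (0.072 + ½·0.52²)·0.6667] / (σ√T) = (0.1328 + 0.1381) / 0.4246 = 0.6382 which rounds to 0.64
d₂ = 0.6382 − 0.4246 = 0.2136 which rounds to 0.21
exp(−rT) = exp(−0.072·0.6667) = 0.9531
N(d₁) = N(0.64) = 0.7389;  N(d₂) = N(0.21) = 0.5832
C = 201·0.7389 − 176·0.9531·0.5832 = 148.5189 − 97.8292 = 50.6897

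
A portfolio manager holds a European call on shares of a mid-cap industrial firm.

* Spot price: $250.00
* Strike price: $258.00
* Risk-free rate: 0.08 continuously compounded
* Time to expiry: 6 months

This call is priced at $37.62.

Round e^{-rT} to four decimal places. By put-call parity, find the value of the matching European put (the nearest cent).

$35.51

exp(−rT) = exp(−0.08·0.5) = 0.9608
Put-call parity: C − P = S − K·e^(−rT) = 250 − 258·0.9608 = 250 − 247.8864 = 2.1136
P = C − (C − P) = 37.62 − (2.1136) = 35.5064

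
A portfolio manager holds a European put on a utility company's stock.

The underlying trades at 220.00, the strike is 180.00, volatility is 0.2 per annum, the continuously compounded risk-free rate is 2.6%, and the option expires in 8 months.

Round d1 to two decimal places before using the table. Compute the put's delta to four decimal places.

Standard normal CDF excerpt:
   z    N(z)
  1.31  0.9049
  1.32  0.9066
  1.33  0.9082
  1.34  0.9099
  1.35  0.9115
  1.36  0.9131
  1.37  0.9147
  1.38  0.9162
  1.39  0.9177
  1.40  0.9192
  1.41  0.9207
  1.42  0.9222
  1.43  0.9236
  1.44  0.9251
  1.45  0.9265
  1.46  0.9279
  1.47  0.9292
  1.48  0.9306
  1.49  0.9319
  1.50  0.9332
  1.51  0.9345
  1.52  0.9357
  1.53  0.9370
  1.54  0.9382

-0.0778

σ√T = 0.2·√0.6667 = 0.1633
d₁ = [ln(220/180) + (0.026 + 0.2²/2)·0.6667] / 0.1633 = [0.2007 + 0.0307] / 0.1633 = 1.4166 which rounds to 1.42
N(d₁) = N(1.42) = 0.9222
Δ_put = N(d₁) − 1 = 0.9222 − 1 = -0.0778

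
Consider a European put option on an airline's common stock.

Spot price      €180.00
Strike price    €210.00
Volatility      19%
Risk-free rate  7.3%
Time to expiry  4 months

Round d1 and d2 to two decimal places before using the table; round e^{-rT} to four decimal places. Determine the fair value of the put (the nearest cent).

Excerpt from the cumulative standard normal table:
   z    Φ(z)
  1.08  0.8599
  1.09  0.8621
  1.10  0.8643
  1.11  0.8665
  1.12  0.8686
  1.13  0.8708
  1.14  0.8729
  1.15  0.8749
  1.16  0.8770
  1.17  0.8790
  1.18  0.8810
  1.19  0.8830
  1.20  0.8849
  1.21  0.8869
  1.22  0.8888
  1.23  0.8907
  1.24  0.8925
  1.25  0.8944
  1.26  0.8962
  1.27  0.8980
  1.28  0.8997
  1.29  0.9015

T = 0.3333;  σ√T = 0.1097
d₁ = [ln(180/210) + (0.073 + 0.19²/2)·0.3333] / 0.1097 = [-0.1542 + 0.0303] / 0.1097 = -1.1286 ≈ -1.13
d₂ = d₁ − σ√T = -1.1286 − 0.1097 = -1.2383 ≈ -1.24
exp(−rT) = exp(−0.073·0.3333) = 0.9760
P = 210·0.9760·N(1.24) − 180·N(1.13) = 210·0.9760·0.8925 − 180·0.8708 = 182.9268 − 156.7440 = 26.1828

€26.18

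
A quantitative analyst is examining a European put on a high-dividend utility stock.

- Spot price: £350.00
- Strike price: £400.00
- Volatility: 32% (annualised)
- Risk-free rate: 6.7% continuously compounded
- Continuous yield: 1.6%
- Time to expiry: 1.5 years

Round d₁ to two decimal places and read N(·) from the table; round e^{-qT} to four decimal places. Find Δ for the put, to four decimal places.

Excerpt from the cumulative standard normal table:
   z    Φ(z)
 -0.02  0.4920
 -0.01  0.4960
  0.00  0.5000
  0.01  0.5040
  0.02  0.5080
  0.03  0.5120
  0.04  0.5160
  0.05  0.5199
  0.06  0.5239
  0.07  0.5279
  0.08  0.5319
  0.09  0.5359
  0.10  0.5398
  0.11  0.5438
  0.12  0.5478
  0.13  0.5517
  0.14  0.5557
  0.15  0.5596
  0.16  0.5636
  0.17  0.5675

-0.4687

T = 1.5;  σ√T = 0.3919
d₁ = [ln(350/400) + (0.067 − 0.016 + 0.32²/2)·1.5] / 0.3919 = [-0.1335 + 0.1533] / 0.3919 = 0.0504 which rounds to 0.05
N(d₁) = N(0.05) = 0.5199
Δ_put = e^(−qT)·(N(d₁) − 1) = 0.9763·(0.5199 − 1) = -0.4687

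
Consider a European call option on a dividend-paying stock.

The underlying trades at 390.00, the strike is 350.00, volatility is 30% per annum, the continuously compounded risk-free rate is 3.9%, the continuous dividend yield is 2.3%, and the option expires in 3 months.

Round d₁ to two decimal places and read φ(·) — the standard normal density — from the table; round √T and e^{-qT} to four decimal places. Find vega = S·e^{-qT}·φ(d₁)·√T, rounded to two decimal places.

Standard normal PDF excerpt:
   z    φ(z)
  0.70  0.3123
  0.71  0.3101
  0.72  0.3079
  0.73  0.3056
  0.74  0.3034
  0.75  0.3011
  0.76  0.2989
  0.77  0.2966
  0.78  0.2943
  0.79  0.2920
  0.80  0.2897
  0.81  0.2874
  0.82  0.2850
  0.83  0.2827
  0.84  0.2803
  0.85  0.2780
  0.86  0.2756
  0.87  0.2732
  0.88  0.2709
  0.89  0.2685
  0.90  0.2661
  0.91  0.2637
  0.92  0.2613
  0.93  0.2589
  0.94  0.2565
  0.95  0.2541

σ√T = 0.3 × 0.5000 = 0.1500
d₁ = [ln(390/350) + (0.039 − 0.023 + ½·0.3²)·0.25] / (σ√T) = (0.1082 + 0.0152) / 0.1500 = 0.8231 ≈ 0.82
√T = √0.25 = 0.5000
φ(d₁) = φ(0.82) = 0.2850
e^(−qT) = e^(−0.023·0.25) = 0.9943
vega = S·e^(−qT)·φ(d₁)·√T = 390·0.9943·0.2850·0.5000 = 55.2582

55.26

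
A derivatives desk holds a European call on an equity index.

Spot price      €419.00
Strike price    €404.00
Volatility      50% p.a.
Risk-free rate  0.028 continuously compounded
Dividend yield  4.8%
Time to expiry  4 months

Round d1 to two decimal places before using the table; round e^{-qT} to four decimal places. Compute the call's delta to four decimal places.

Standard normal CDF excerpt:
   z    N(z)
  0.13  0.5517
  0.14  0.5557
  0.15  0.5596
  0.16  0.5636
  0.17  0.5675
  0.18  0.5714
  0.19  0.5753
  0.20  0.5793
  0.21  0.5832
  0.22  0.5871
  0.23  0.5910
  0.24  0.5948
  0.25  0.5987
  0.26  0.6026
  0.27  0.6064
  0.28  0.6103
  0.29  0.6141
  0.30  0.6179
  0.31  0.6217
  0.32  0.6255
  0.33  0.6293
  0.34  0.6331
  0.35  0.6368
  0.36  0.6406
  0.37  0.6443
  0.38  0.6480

σ√T = 0.5·√0.3333 = 0.2887
ln(S/K) + (r − q + σ²/2)T = ln(419/404) + (0.028 − 0.048 + 0.5²/2)·0.3333 = 0.0365 + 0.0350 = 0.0715
d₁ = 0.0715 / 0.2887 = 0.2475 ⇒ 0.25
N(d₁) = N(0.25) = 0.5987
Δ_call = exp(−qT)·N(d₁) = 0.9841·0.5987 = 0.5892

0.5892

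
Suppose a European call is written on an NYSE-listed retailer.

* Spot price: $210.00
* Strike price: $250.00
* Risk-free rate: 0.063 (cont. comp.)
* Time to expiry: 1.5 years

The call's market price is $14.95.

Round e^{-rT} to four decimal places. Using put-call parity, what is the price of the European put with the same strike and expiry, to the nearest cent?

exp(−rT) = exp(−0.063·1.5) = 0.9098
Put-call parity: C − P = S − K·e^(−rT) = 210 − 250·0.9098 = 210 − 227.4500 = -17.4500
P = C − (C − P) = 14.95 − (-17.4500) = 32.4000

$32.40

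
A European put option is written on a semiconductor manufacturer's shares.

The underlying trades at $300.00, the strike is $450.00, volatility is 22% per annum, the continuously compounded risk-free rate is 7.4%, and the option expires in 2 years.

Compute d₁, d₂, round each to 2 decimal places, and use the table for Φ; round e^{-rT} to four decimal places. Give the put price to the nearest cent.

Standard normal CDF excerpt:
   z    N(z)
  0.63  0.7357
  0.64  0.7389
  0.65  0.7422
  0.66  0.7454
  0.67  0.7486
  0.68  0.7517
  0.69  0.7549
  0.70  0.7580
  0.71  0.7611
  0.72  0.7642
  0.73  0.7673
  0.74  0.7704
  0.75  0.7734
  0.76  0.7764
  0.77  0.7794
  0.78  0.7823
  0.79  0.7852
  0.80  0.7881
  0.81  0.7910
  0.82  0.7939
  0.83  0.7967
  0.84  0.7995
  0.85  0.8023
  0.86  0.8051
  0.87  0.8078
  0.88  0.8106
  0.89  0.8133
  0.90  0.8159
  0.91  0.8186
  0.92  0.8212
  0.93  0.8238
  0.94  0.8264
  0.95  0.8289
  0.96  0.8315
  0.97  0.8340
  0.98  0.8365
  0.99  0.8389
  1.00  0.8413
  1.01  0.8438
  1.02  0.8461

$100.05

σ√T = 0.22·√2 = 0.3111
d₁ = [ln(300/450) + (0.074 + 0.22²/2)·2] / 0.3111 = [-0.4055 + 0.1964] / 0.3111 = -0.6720 ≈ -0.67
d₂ = d₁ − σ√T = -0.6720 − 0.3111 = -0.9831 ≈ -0.98
e^(−rT) = e^(−0.074·2) = 0.8624
P = 450·0.8624·N(0.98) − 300·N(0.67) = 450·0.8624·0.8365 − 300·0.7486 = 324.6289 − 224.5800 = 100.0489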